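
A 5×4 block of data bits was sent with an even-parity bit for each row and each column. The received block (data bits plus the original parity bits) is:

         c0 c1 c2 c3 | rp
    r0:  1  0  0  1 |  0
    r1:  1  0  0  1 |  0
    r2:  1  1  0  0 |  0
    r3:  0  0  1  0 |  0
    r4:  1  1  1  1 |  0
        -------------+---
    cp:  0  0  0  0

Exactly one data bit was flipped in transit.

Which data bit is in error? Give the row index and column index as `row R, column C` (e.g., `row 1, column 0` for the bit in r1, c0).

row 3, column 3

Recompute each row's even parity and compare to rp:
  r0: data parity 0, sent rp 0 → ok
  r1: data parity 0, sent rp 0 → ok
  r2: data parity 0, sent rp 0 → ok
  r3: data parity 1, sent rp 0 → mismatch
  r4: data parity 0, sent rp 0 → ok
Recompute each column's even parity and compare to cp:
  c0: data parity 0, sent cp 0 → ok
  c1: data parity 0, sent cp 0 → ok
  c2: data parity 0, sent cp 0 → ok
  c3: data parity 1, sent cp 0 → mismatch
Exactly one row (r3) and one column (c3) fail → the flipped bit is at their intersection.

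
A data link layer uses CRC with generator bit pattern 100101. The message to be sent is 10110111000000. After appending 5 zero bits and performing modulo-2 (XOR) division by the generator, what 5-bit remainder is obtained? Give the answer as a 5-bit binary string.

10010

Append 5 zeros: 1011011100000000000. Divide by 100101 (XOR where the leading bit is 1):
  pos 0: 101101 XOR 100101 = 001000
  pos 2: 100011 XOR 100101 = 000110
  pos 5: 110000 XOR 100101 = 010101
  pos 6: 101010 XOR 100101 = 001111
  pos 8: 111100 XOR 100101 = 011001
  pos 9: 110010 XOR 100101 = 010111
  pos 10: 101110 XOR 100101 = 001011
  pos 12: 101100 XOR 100101 = 001001
Remainder (last 5 bits) = 10010. This is the CRC / FCS.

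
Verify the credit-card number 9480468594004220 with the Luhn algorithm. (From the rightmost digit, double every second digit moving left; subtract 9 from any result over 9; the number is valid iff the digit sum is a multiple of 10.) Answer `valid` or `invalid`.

invalid

From the right, keep odd positions and double even positions (subtract 9 from any doubled value over 9):
  doubled (positions 2,4,...): 4 8 0 9 7 8 7 9 → sum 52
  kept (positions 1,3,...): 0 2 0 4 5 6 0 4 → sum 21
Total = 73.
73 mod 10 = 3, so the number is invalid.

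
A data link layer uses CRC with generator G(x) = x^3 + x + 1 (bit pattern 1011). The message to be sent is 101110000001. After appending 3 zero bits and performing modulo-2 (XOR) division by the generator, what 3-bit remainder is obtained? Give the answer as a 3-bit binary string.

Append 3 zeros: 101110000001000. Divide by 1011 (XOR where the leading bit is 1):
  pos 0: 1011 XOR 1011 = 0000
  pos 4: 1000 XOR 1011 = 0011
  pos 6: 1100 XOR 1011 = 0111
  pos 7: 1110 XOR 1011 = 0101
  pos 8: 1011 XOR 1011 = 0000
Remainder (last 3 bits) = 000. This is the CRC / FCS.

000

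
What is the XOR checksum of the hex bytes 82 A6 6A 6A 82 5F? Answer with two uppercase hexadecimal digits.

XOR the bytes together:
  start with 0x82
  0x82 ⊕ 0xA6 = 0x24
  0x24 ⊕ 0x6A = 0x4E
  0x4E ⊕ 0x6A = 0x24
  0x24 ⊕ 0x82 = 0xA6
  0xA6 ⊕ 0x5F = 0xF9

F9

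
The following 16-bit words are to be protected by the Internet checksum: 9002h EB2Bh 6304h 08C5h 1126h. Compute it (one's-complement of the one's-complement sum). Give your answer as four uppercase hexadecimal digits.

07E2

One's-complement addition (fold any carry out of bit 15 back into bit 0):
  0x9002 + 0xEB2B = 0x17B2D → wrap carry → 0x7B2E
  0x7B2E + 0x6304 = 0x0DE32
  0xDE32 + 0x08C5 = 0x0E6F7
  0xE6F7 + 0x1126 = 0x0F81D
One's-complement sum = 0xF81D.
Checksum = ~0xF81D & 0xFFFF = 0x07E2.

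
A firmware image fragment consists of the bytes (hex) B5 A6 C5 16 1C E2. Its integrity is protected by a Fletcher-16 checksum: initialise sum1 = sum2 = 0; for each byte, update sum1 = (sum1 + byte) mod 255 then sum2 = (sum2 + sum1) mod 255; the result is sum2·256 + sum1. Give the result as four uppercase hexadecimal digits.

F737

Running sums (mod 255):
  after byte 0 (B5): sum1=181, sum2=181
  after byte 1 (A6): sum1=92, sum2=18
  after byte 2 (C5): sum1=34, sum2=52
  after byte 3 (16): sum1=56, sum2=108
  after byte 4 (1C): sum1=84, sum2=192
  after byte 5 (E2): sum1=55, sum2=247
Checksum = sum2·256 + sum1 = 247·256 + 55 = 63287 = 0xF737.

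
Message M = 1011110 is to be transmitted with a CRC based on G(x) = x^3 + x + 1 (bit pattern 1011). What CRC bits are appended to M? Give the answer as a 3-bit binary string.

Append 3 zeros: 1011110000. Divide by 1011 (XOR where the leading bit is 1):
  pos 0: 1011 XOR 1011 = 0000
  pos 4: 1100 XOR 1011 = 0111
  pos 5: 1110 XOR 1011 = 0101
  pos 6: 1010 XOR 1011 = 0001
Remainder (last 3 bits) = 001. This is the CRC / FCS.

001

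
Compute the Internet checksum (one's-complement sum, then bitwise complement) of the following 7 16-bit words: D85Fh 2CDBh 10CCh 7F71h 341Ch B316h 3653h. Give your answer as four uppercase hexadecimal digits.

4D01

One's-complement addition (fold any carry out of bit 15 back into bit 0):
  0xD85F + 0x2CDB = 0x1053A → wrap carry → 0x053B
  0x053B + 0x10CC = 0x01607
  0x1607 + 0x7F71 = 0x09578
  0x9578 + 0x341C = 0x0C994
  0xC994 + 0xB316 = 0x17CAA → wrap carry → 0x7CAB
  0x7CAB + 0x3653 = 0x0B2FE
One's-complement sum = 0xB2FE.
Checksum = ~0xB2FE & 0xFFFF = 0x4D01.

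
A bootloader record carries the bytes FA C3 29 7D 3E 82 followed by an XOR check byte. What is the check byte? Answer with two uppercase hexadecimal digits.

XOR the bytes together:
  start with 0xFA
  0xFA ⊕ 0xC3 = 0x39
  0x39 ⊕ 0x29 = 0x10
  0x10 ⊕ 0x7D = 0x6D
  0x6D ⊕ 0x3E = 0x53
  0x53 ⊕ 0x82 = 0xD1

D1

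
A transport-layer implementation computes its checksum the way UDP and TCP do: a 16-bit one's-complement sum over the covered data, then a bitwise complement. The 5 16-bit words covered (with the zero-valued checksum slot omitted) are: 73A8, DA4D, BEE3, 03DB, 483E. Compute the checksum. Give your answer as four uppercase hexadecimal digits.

One's-complement addition (fold any carry out of bit 15 back into bit 0):
  0x73A8 + 0xDA4D = 0x14DF5 → wrap carry → 0x4DF6
  0x4DF6 + 0xBEE3 = 0x10CD9 → wrap carry → 0x0CDA
  0x0CDA + 0x03DB = 0x010B5
  0x10B5 + 0x483E = 0x058F3
One's-complement sum = 0x58F3.
Checksum = ~0x58F3 & 0xFFFF = 0xA70C.

A70C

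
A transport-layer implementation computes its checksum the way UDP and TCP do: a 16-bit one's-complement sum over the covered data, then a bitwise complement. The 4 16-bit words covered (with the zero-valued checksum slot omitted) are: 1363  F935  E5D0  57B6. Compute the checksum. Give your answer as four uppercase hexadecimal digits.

One's-complement addition (fold any carry out of bit 15 back into bit 0):
  0x1363 + 0xF935 = 0x10C98 → wrap carry → 0x0C99
  0x0C99 + 0xE5D0 = 0x0F269
  0xF269 + 0x57B6 = 0x14A1F → wrap carry → 0x4A20
One's-complement sum = 0x4A20.
Checksum = ~0x4A20 & 0xFFFF = 0xB5DF.

B5DF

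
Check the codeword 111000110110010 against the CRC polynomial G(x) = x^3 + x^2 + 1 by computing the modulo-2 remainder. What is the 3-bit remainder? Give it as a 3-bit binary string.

001

Modulo-2 division of 111000110110010 by 1101:
  pos 0: 1110 XOR 1101 = 0011
  pos 2: 1100 XOR 1101 = 0001
  pos 5: 1110 XOR 1101 = 0011
  pos 7: 1111 XOR 1101 = 0010
  pos 9: 1000 XOR 1101 = 0101
  pos 10: 1011 XOR 1101 = 0110
  pos 11: 1100 XOR 1101 = 0001
Remainder = 001 (nonzero — an error is detected).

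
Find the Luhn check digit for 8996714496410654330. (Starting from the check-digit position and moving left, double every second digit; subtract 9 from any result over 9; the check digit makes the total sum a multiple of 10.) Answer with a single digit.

Partial digits right→left: 0 3 3 4 5 6 0 1 4 6 9 4 4 1 7 6 9 9 8
Double every second digit counting from the check-digit position (so the 1st, 3rd, 5th, ... of the partial from the right).
  doubled (with −9 where >9): 0 6 1 0 8 9 8 5 9 7 → sum 53
  kept as-is: 3 4 6 1 6 4 1 6 9 → sum 40
Total = 53 + 40 = 93.
Check digit = (10 − (93 mod 10)) mod 10 = 7.

7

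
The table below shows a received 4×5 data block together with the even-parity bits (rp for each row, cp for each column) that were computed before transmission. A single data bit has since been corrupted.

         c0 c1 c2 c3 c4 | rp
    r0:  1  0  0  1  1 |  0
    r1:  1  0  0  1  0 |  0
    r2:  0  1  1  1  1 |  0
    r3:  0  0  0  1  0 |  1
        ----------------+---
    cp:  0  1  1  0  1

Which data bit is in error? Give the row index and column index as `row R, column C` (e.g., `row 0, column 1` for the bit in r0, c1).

row 0, column 4

Recompute each row's even parity and compare to rp:
  r0: data parity 1, sent rp 0 → mismatch
  r1: data parity 0, sent rp 0 → ok
  r2: data parity 0, sent rp 0 → ok
  r3: data parity 1, sent rp 1 → ok
Recompute each column's even parity and compare to cp:
  c0: data parity 0, sent cp 0 → ok
  c1: data parity 1, sent cp 1 → ok
  c2: data parity 1, sent cp 1 → ok
  c3: data parity 0, sent cp 0 → ok
  c4: data parity 0, sent cp 1 → mismatch
Exactly one row (r0) and one column (c4) fail → the flipped bit is at their intersection.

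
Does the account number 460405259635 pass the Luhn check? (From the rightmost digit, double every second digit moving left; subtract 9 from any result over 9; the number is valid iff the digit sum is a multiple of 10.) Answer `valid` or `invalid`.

invalid

From the right, keep odd positions and double even positions (subtract 9 from any doubled value over 9):
  doubled (positions 2,4,...): 6 9 4 0 0 8 → sum 27
  kept (positions 1,3,...): 5 6 5 5 4 6 → sum 31
Total = 58.
58 mod 10 = 8, so the number is invalid.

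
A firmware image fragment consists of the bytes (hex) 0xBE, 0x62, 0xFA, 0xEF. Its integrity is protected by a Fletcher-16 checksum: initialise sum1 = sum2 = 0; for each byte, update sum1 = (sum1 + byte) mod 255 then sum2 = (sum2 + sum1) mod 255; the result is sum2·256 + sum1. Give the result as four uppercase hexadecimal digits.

Running sums (mod 255):
  after byte 0 (0xBE): sum1=190, sum2=190
  after byte 1 (0x62): sum1=33, sum2=223
  after byte 2 (0xFA): sum1=28, sum2=251
  after byte 3 (0xEF): sum1=12, sum2=8
Checksum = sum2·256 + sum1 = 8·256 + 12 = 2060 = 0x080C.

080C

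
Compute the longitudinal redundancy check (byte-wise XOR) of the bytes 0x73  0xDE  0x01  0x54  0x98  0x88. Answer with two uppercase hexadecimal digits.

XOR the bytes together:
  start with 0x73
  0x73 ⊕ 0xDE = 0xAD
  0xAD ⊕ 0x01 = 0xAC
  0xAC ⊕ 0x54 = 0xF8
  0xF8 ⊕ 0x98 = 0x60
  0x60 ⊕ 0x88 = 0xE8

E8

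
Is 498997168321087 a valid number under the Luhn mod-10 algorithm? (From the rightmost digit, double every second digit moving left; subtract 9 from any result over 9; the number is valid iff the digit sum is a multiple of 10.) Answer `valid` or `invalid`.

valid

From the right, keep odd positions and double even positions (subtract 9 from any doubled value over 9):
  doubled (positions 2,4,...): 7 2 6 3 5 9 9 → sum 41
  kept (positions 1,3,...): 7 0 2 8 1 9 8 4 → sum 39
Total = 80.
80 mod 10 = 0, so the number is valid.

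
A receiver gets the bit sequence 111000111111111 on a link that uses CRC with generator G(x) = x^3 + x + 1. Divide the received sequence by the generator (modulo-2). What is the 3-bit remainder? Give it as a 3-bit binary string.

000

Modulo-2 division of 111000111111111 by 1011:
  pos 0: 1110 XOR 1011 = 0101
  pos 1: 1010 XOR 1011 = 0001
  pos 4: 1011 XOR 1011 = 0000
  pos 8: 1111 XOR 1011 = 0100
  pos 9: 1001 XOR 1011 = 0010
  pos 11: 1011 XOR 1011 = 0000
Remainder = 000 (zero — the frame passes the CRC check).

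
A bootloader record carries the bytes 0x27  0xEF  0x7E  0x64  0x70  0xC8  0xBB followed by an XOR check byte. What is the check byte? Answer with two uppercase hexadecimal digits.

D1

XOR the bytes together:
  start with 0x27
  0x27 ⊕ 0xEF = 0xC8
  0xC8 ⊕ 0x7E = 0xB6
  0xB6 ⊕ 0x64 = 0xD2
  0xD2 ⊕ 0x70 = 0xA2
  0xA2 ⊕ 0xC8 = 0x6A
  0x6A ⊕ 0xBB = 0xD1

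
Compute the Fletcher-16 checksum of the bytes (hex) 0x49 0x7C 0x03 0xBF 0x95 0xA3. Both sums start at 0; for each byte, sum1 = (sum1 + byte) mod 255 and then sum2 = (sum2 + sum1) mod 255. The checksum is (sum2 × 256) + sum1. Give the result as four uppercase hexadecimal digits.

40C1

Running sums (mod 255):
  after byte 0 (0x49): sum1=73, sum2=73
  after byte 1 (0x7C): sum1=197, sum2=15
  after byte 2 (0x03): sum1=200, sum2=215
  after byte 3 (0xBF): sum1=136, sum2=96
  after byte 4 (0x95): sum1=30, sum2=126
  after byte 5 (0xA3): sum1=193, sum2=64
Checksum = sum2·256 + sum1 = 64·256 + 193 = 16577 = 0x40C1.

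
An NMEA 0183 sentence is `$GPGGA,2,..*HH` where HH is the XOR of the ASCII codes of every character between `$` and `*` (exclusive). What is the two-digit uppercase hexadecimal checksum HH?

XOR the ASCII codes of the payload characters:
  'G' = 0x47 → acc = 0x47
  'P' = 0x50 → acc = 0x17
  'G' = 0x47 → acc = 0x50
  'G' = 0x47 → acc = 0x17
  'A' = 0x41 → acc = 0x56
  ',' = 0x2C → acc = 0x7A
  '2' = 0x32 → acc = 0x48
  ',' = 0x2C → acc = 0x64
  '.' = 0x2E → acc = 0x4A
  '.' = 0x2E → acc = 0x64
Checksum = 0x64.

64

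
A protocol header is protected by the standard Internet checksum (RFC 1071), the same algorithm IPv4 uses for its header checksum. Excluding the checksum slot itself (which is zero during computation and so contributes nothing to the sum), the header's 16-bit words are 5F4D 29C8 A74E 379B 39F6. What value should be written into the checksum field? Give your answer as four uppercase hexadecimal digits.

5E0A

One's-complement addition (fold any carry out of bit 15 back into bit 0):
  0x5F4D + 0x29C8 = 0x08915
  0x8915 + 0xA74E = 0x13063 → wrap carry → 0x3064
  0x3064 + 0x379B = 0x067FF
  0x67FF + 0x39F6 = 0x0A1F5
One's-complement sum = 0xA1F5.
Checksum = ~0xA1F5 & 0xFFFF = 0x5E0A.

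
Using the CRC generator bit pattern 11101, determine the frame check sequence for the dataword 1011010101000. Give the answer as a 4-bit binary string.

Append 4 zeros: 10110101010000000. Divide by 11101 (XOR where the leading bit is 1):
  pos 0: 10110 XOR 11101 = 01011
  pos 1: 10111 XOR 11101 = 01010
  pos 2: 10100 XOR 11101 = 01001
  pos 3: 10011 XOR 11101 = 01110
  pos 4: 11100 XOR 11101 = 00001
  pos 8: 11000 XOR 11101 = 00101
  pos 10: 10100 XOR 11101 = 01001
  pos 11: 10010 XOR 11101 = 01111
  pos 12: 11110 XOR 11101 = 00011
Remainder (last 4 bits) = 0011. This is the CRC / FCS.

0011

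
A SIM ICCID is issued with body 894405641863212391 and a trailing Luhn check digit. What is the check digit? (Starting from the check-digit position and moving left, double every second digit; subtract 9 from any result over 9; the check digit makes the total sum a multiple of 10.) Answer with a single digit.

3

Partial digits right→left: 1 9 3 2 1 2 3 6 8 1 4 6 5 0 4 4 9 8
Double every second digit counting from the check-digit position (so the 1st, 3rd, 5th, ... of the partial from the right).
  doubled (with −9 where >9): 2 6 2 6 7 8 1 8 9 → sum 49
  kept as-is: 9 2 2 6 1 6 0 4 8 → sum 38
Total = 49 + 38 = 87.
Check digit = (10 − (87 mod 10)) mod 10 = 3.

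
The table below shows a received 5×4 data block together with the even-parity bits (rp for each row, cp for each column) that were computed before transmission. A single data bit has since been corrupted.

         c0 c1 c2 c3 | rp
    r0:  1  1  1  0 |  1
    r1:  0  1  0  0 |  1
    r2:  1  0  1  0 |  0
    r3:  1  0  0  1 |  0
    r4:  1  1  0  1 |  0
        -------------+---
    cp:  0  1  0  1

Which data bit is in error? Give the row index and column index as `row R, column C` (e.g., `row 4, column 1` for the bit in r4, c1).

row 4, column 3

Recompute each row's even parity and compare to rp:
  r0: data parity 1, sent rp 1 → ok
  r1: data parity 1, sent rp 1 → ok
  r2: data parity 0, sent rp 0 → ok
  r3: data parity 0, sent rp 0 → ok
  r4: data parity 1, sent rp 0 → mismatch
Recompute each column's even parity and compare to cp:
  c0: data parity 0, sent cp 0 → ok
  c1: data parity 1, sent cp 1 → ok
  c2: data parity 0, sent cp 0 → ok
  c3: data parity 0, sent cp 1 → mismatch
Exactly one row (r4) and one column (c3) fail → the flipped bit is at their intersection.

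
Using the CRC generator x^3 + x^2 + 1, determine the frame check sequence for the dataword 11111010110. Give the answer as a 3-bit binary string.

Append 3 zeros: 11111010110000. Divide by 1101 (XOR where the leading bit is 1):
  pos 0: 1111 XOR 1101 = 0010
  pos 2: 1010 XOR 1101 = 0111
  pos 3: 1111 XOR 1101 = 0010
  pos 5: 1001 XOR 1101 = 0100
  pos 6: 1001 XOR 1101 = 0100
  pos 7: 1000 XOR 1101 = 0101
  pos 8: 1010 XOR 1101 = 0111
  pos 9: 1110 XOR 1101 = 0011
Remainder (last 3 bits) = 110. This is the CRC / FCS.

110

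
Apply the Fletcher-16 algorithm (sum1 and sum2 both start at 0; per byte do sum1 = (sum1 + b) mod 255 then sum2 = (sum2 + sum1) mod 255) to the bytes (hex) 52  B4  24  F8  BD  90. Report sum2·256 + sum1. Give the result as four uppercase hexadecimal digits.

FC72

Running sums (mod 255):
  after byte 0 (52): sum1=82, sum2=82
  after byte 1 (B4): sum1=7, sum2=89
  after byte 2 (24): sum1=43, sum2=132
  after byte 3 (F8): sum1=36, sum2=168
  after byte 4 (BD): sum1=225, sum2=138
  after byte 5 (90): sum1=114, sum2=252
Checksum = sum2·256 + sum1 = 252·256 + 114 = 64626 = 0xFC72.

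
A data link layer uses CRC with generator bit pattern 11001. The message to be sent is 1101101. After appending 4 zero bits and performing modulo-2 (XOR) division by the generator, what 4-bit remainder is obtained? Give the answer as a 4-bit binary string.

Append 4 zeros: 11011010000. Divide by 11001 (XOR where the leading bit is 1):
  pos 0: 11011 XOR 11001 = 00010
  pos 3: 10010 XOR 11001 = 01011
  pos 4: 10110 XOR 11001 = 01111
  pos 5: 11110 XOR 11001 = 00111
Remainder (last 4 bits) = 1110. This is the CRC / FCS.

1110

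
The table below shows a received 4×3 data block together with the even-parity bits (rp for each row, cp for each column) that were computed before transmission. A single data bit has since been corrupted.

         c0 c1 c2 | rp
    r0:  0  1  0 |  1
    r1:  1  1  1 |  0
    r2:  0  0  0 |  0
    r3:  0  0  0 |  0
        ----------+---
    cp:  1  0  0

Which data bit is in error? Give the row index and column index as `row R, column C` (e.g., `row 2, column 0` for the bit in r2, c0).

Recompute each row's even parity and compare to rp:
  r0: data parity 1, sent rp 1 → ok
  r1: data parity 1, sent rp 0 → mismatch
  r2: data parity 0, sent rp 0 → ok
  r3: data parity 0, sent rp 0 → ok
Recompute each column's even parity and compare to cp:
  c0: data parity 1, sent cp 1 → ok
  c1: data parity 0, sent cp 0 → ok
  c2: data parity 1, sent cp 0 → mismatch
Exactly one row (r1) and one column (c2) fail → the flipped bit is at their intersection.

row 1, column 2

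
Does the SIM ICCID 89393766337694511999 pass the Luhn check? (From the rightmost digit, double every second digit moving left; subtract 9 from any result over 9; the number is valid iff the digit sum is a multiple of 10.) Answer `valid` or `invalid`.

invalid

From the right, keep odd positions and double even positions (subtract 9 from any doubled value over 9):
  doubled (positions 2,4,...): 9 2 1 9 5 6 3 6 6 7 → sum 54
  kept (positions 1,3,...): 9 9 1 4 6 3 6 7 9 9 → sum 63
Total = 117.
117 mod 10 = 7, so the number is invalid.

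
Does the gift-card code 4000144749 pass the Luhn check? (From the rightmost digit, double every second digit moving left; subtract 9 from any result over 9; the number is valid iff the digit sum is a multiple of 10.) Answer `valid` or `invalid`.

invalid

From the right, keep odd positions and double even positions (subtract 9 from any doubled value over 9):
  doubled (positions 2,4,...): 8 8 2 0 8 → sum 26
  kept (positions 1,3,...): 9 7 4 0 0 → sum 20
Total = 46.
46 mod 10 = 6, so the number is invalid.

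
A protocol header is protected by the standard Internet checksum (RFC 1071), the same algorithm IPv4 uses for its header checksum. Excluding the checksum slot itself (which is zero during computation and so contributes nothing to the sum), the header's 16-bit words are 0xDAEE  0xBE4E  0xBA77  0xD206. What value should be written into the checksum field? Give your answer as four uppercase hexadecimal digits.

DA43

One's-complement addition (fold any carry out of bit 15 back into bit 0):
  0xDAEE + 0xBE4E = 0x1993C → wrap carry → 0x993D
  0x993D + 0xBA77 = 0x153B4 → wrap carry → 0x53B5
  0x53B5 + 0xD206 = 0x125BB → wrap carry → 0x25BC
One's-complement sum = 0x25BC.
Checksum = ~0x25BC & 0xFFFF = 0xDA43.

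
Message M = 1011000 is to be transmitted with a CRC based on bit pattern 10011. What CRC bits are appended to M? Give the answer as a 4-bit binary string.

1001

Append 4 zeros: 10110000000. Divide by 10011 (XOR where the leading bit is 1):
  pos 0: 10110 XOR 10011 = 00101
  pos 2: 10100 XOR 10011 = 00111
  pos 4: 11100 XOR 10011 = 01111
  pos 5: 11110 XOR 10011 = 01101
  pos 6: 11010 XOR 10011 = 01001
Remainder (last 4 bits) = 1001. This is the CRC / FCS.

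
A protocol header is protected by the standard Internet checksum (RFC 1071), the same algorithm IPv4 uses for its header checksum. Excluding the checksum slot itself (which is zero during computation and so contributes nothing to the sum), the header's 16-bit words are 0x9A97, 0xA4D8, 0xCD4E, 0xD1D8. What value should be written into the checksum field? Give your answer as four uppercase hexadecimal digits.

One's-complement addition (fold any carry out of bit 15 back into bit 0):
  0x9A97 + 0xA4D8 = 0x13F6F → wrap carry → 0x3F70
  0x3F70 + 0xCD4E = 0x10CBE → wrap carry → 0x0CBF
  0x0CBF + 0xD1D8 = 0x0DE97
One's-complement sum = 0xDE97.
Checksum = ~0xDE97 & 0xFFFF = 0x2168.

2168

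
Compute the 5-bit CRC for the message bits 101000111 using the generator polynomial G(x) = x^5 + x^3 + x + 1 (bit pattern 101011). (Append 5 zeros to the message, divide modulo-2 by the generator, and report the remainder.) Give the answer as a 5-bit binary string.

01000

Append 5 zeros: 10100011100000. Divide by 101011 (XOR where the leading bit is 1):
  pos 0: 101000 XOR 101011 = 000011
  pos 4: 111110 XOR 101011 = 010101
  pos 5: 101010 XOR 101011 = 000001
Remainder (last 5 bits) = 01000. This is the CRC / FCS.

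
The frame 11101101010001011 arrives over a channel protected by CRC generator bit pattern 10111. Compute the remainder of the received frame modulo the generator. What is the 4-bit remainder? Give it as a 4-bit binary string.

Modulo-2 division of 11101101010001011 by 10111:
  pos 0: 11101 XOR 10111 = 01010
  pos 1: 10101 XOR 10111 = 00010
  pos 4: 10010 XOR 10111 = 00101
  pos 6: 10110 XOR 10111 = 00001
  pos 10: 10010 XOR 10111 = 00101
  pos 12: 10111 XOR 10111 = 00000
Remainder = 0000 (zero — the frame passes the CRC check).

0000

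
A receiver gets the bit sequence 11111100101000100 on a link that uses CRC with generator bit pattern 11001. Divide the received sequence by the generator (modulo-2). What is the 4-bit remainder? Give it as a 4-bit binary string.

0010

Modulo-2 division of 11111100101000100 by 11001:
  pos 0: 11111 XOR 11001 = 00110
  pos 2: 11010 XOR 11001 = 00011
  pos 5: 11010 XOR 11001 = 00011
  pos 8: 11100 XOR 11001 = 00101
  pos 10: 10101 XOR 11001 = 01100
  pos 11: 11000 XOR 11001 = 00001
Remainder = 0010 (nonzero — an error is detected).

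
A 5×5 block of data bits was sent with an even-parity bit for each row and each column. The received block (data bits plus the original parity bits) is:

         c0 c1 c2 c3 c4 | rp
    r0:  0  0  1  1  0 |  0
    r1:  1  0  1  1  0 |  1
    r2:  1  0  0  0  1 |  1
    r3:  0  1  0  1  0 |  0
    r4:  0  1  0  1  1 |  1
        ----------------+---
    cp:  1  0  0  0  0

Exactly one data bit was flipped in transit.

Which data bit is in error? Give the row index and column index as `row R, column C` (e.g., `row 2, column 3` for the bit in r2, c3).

Recompute each row's even parity and compare to rp:
  r0: data parity 0, sent rp 0 → ok
  r1: data parity 1, sent rp 1 → ok
  r2: data parity 0, sent rp 1 → mismatch
  r3: data parity 0, sent rp 0 → ok
  r4: data parity 1, sent rp 1 → ok
Recompute each column's even parity and compare to cp:
  c0: data parity 0, sent cp 1 → mismatch
  c1: data parity 0, sent cp 0 → ok
  c2: data parity 0, sent cp 0 → ok
  c3: data parity 0, sent cp 0 → ok
  c4: data parity 0, sent cp 0 → ok
Exactly one row (r2) and one column (c0) fail → the flipped bit is at their intersection.

row 2, column 0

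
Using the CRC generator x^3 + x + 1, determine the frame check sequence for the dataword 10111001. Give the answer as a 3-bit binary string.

Append 3 zeros: 10111001000. Divide by 1011 (XOR where the leading bit is 1):
  pos 0: 1011 XOR 1011 = 0000
  pos 4: 1001 XOR 1011 = 0010
  pos 6: 1000 XOR 1011 = 0011
Remainder (last 3 bits) = 110. This is the CRC / FCS.

110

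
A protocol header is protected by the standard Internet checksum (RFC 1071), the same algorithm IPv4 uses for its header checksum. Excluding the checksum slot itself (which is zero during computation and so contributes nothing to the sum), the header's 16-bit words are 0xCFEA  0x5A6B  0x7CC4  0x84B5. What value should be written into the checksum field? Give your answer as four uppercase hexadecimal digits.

D42F

One's-complement addition (fold any carry out of bit 15 back into bit 0):
  0xCFEA + 0x5A6B = 0x12A55 → wrap carry → 0x2A56
  0x2A56 + 0x7CC4 = 0x0A71A
  0xA71A + 0x84B5 = 0x12BCF → wrap carry → 0x2BD0
One's-complement sum = 0x2BD0.
Checksum = ~0x2BD0 & 0xFFFF = 0xD42F.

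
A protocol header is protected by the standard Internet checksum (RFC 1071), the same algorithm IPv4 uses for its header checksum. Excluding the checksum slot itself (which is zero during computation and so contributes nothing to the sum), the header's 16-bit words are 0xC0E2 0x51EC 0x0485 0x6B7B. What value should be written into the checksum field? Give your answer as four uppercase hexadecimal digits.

One's-complement addition (fold any carry out of bit 15 back into bit 0):
  0xC0E2 + 0x51EC = 0x112CE → wrap carry → 0x12CF
  0x12CF + 0x0485 = 0x01754
  0x1754 + 0x6B7B = 0x082CF
One's-complement sum = 0x82CF.
Checksum = ~0x82CF & 0xFFFF = 0x7D30.

7D30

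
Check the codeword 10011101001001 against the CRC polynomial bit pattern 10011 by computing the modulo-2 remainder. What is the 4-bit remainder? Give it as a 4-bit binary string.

Modulo-2 division of 10011101001001 by 10011:
  pos 0: 10011 XOR 10011 = 00000
  pos 5: 10100 XOR 10011 = 00111
  pos 7: 11110 XOR 10011 = 01101
  pos 8: 11010 XOR 10011 = 01001
  pos 9: 10011 XOR 10011 = 00000
Remainder = 0000 (zero — the frame passes the CRC check).

0000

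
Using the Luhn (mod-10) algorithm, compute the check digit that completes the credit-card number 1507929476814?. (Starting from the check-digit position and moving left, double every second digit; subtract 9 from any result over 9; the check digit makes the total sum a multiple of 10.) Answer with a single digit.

5

Partial digits right→left: 4 1 8 6 7 4 9 2 9 7 0 5 1
Double every second digit counting from the check-digit position (so the 1st, 3rd, 5th, ... of the partial from the right).
  doubled (with −9 where >9): 8 7 5 9 9 0 2 → sum 40
  kept as-is: 1 6 4 2 7 5 → sum 25
Total = 40 + 25 = 65.
Check digit = (10 − (65 mod 10)) mod 10 = 5.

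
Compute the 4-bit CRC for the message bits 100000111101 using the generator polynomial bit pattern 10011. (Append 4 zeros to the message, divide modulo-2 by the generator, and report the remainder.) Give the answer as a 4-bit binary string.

1010

Append 4 zeros: 1000001111010000. Divide by 10011 (XOR where the leading bit is 1):
  pos 0: 10000 XOR 10011 = 00011
  pos 3: 11011 XOR 10011 = 01000
  pos 4: 10001 XOR 10011 = 00010
  pos 7: 10101 XOR 10011 = 00110
  pos 9: 11000 XOR 10011 = 01011
  pos 10: 10110 XOR 10011 = 00101
Remainder (last 4 bits) = 1010. This is the CRC / FCS.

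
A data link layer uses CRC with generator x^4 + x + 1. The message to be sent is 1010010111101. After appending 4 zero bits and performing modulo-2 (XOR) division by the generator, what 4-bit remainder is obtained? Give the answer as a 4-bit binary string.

Append 4 zeros: 10100101111010000. Divide by 10011 (XOR where the leading bit is 1):
  pos 0: 10100 XOR 10011 = 00111
  pos 2: 11110 XOR 10011 = 01101
  pos 3: 11011 XOR 10011 = 01000
  pos 4: 10001 XOR 10011 = 00010
  pos 7: 10110 XOR 10011 = 00101
  pos 9: 10110 XOR 10011 = 00101
  pos 11: 10100 XOR 10011 = 00111
Remainder (last 4 bits) = 1110. This is the CRC / FCS.

1110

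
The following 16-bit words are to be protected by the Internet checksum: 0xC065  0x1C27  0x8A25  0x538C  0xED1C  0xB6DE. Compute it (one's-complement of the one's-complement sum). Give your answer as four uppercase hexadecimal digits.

A1C5

One's-complement addition (fold any carry out of bit 15 back into bit 0):
  0xC065 + 0x1C27 = 0x0DC8C
  0xDC8C + 0x8A25 = 0x166B1 → wrap carry → 0x66B2
  0x66B2 + 0x538C = 0x0BA3E
  0xBA3E + 0xED1C = 0x1A75A → wrap carry → 0xA75B
  0xA75B + 0xB6DE = 0x15E39 → wrap carry → 0x5E3A
One's-complement sum = 0x5E3A.
Checksum = ~0x5E3A & 0xFFFF = 0xA1C5.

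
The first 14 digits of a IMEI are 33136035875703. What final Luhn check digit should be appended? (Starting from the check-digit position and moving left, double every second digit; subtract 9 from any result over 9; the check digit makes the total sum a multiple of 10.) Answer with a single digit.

5

Partial digits right→left: 3 0 7 5 7 8 5 3 0 6 3 1 3 3
Double every second digit counting from the check-digit position (so the 1st, 3rd, 5th, ... of the partial from the right).
  doubled (with −9 where >9): 6 5 5 1 0 6 6 → sum 29
  kept as-is: 0 5 8 3 6 1 3 → sum 26
Total = 29 + 26 = 55.
Check digit = (10 − (55 mod 10)) mod 10 = 5.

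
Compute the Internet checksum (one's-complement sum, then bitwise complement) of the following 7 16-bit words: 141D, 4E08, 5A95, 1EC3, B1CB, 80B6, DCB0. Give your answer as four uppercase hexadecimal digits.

154F

One's-complement addition (fold any carry out of bit 15 back into bit 0):
  0x141D + 0x4E08 = 0x06225
  0x6225 + 0x5A95 = 0x0BCBA
  0xBCBA + 0x1EC3 = 0x0DB7D
  0xDB7D + 0xB1CB = 0x18D48 → wrap carry → 0x8D49
  0x8D49 + 0x80B6 = 0x10DFF → wrap carry → 0x0E00
  0x0E00 + 0xDCB0 = 0x0EAB0
One's-complement sum = 0xEAB0.
Checksum = ~0xEAB0 & 0xFFFF = 0x154F.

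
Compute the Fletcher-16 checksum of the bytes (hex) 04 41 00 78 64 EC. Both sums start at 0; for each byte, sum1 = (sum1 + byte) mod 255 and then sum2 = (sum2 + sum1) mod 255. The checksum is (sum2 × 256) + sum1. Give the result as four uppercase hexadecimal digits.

7D0F

Running sums (mod 255):
  after byte 0 (04): sum1=4, sum2=4
  after byte 1 (41): sum1=69, sum2=73
  after byte 2 (00): sum1=69, sum2=142
  after byte 3 (78): sum1=189, sum2=76
  after byte 4 (64): sum1=34, sum2=110
  after byte 5 (EC): sum1=15, sum2=125
Checksum = sum2·256 + sum1 = 125·256 + 15 = 32015 = 0x7D0F.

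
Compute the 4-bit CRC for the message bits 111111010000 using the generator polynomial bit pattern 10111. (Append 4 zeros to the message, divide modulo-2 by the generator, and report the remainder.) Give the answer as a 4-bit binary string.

1011

Append 4 zeros: 1111110100000000. Divide by 10111 (XOR where the leading bit is 1):
  pos 0: 11111 XOR 10111 = 01000
  pos 1: 10001 XOR 10111 = 00110
  pos 3: 11001 XOR 10111 = 01110
  pos 4: 11100 XOR 10111 = 01011
  pos 5: 10110 XOR 10111 = 00001
  pos 9: 10000 XOR 10111 = 00111
  pos 11: 11100 XOR 10111 = 01011
Remainder (last 4 bits) = 1011. This is the CRC / FCS.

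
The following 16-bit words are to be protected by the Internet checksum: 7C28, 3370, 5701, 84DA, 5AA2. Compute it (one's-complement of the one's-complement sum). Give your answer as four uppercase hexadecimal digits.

19E9

One's-complement addition (fold any carry out of bit 15 back into bit 0):
  0x7C28 + 0x3370 = 0x0AF98
  0xAF98 + 0x5701 = 0x10699 → wrap carry → 0x069A
  0x069A + 0x84DA = 0x08B74
  0x8B74 + 0x5AA2 = 0x0E616
One's-complement sum = 0xE616.
Checksum = ~0xE616 & 0xFFFF = 0x19E9.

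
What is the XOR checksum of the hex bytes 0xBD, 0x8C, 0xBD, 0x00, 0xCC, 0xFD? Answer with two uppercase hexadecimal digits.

XOR the bytes together:
  start with 0xBD
  0xBD ⊕ 0x8C = 0x31
  0x31 ⊕ 0xBD = 0x8C
  0x8C ⊕ 0x00 = 0x8C
  0x8C ⊕ 0xCC = 0x40
  0x40 ⊕ 0xFD = 0xBD

BD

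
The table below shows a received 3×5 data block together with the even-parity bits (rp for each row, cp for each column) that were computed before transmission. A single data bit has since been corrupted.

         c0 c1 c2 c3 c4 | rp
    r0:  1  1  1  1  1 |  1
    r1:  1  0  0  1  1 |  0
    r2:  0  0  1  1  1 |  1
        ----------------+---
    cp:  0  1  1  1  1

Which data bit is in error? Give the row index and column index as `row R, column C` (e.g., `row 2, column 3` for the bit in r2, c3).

Recompute each row's even parity and compare to rp:
  r0: data parity 1, sent rp 1 → ok
  r1: data parity 1, sent rp 0 → mismatch
  r2: data parity 1, sent rp 1 → ok
Recompute each column's even parity and compare to cp:
  c0: data parity 0, sent cp 0 → ok
  c1: data parity 1, sent cp 1 → ok
  c2: data parity 0, sent cp 1 → mismatch
  c3: data parity 1, sent cp 1 → ok
  c4: data parity 1, sent cp 1 → ok
Exactly one row (r1) and one column (c2) fail → the flipped bit is at their intersection.

row 1, column 2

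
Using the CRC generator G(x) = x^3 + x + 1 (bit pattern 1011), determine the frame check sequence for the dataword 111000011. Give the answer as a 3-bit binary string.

Append 3 zeros: 111000011000. Divide by 1011 (XOR where the leading bit is 1):
  pos 0: 1110 XOR 1011 = 0101
  pos 1: 1010 XOR 1011 = 0001
  pos 4: 1001 XOR 1011 = 0010
  pos 6: 1010 XOR 1011 = 0001
Remainder (last 3 bits) = 100. This is the CRC / FCS.

100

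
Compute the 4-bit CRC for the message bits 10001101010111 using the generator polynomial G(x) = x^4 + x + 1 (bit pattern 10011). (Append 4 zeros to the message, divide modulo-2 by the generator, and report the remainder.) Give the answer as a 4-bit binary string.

1101

Append 4 zeros: 100011010101110000. Divide by 10011 (XOR where the leading bit is 1):
  pos 0: 10001 XOR 10011 = 00010
  pos 3: 10101 XOR 10011 = 00110
  pos 5: 11001 XOR 10011 = 01010
  pos 6: 10100 XOR 10011 = 00111
  pos 8: 11111 XOR 10011 = 01100
  pos 9: 11001 XOR 10011 = 01010
  pos 10: 10100 XOR 10011 = 00111
  pos 12: 11100 XOR 10011 = 01111
  pos 13: 11110 XOR 10011 = 01101
Remainder (last 4 bits) = 1101. This is the CRC / FCS.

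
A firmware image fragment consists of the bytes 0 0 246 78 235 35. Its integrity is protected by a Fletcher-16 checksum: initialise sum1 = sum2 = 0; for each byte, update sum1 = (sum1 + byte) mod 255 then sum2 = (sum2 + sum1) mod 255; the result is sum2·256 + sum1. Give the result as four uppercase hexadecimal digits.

C154

Running sums (mod 255):
  after byte 0 (0): sum1=0, sum2=0
  after byte 1 (0): sum1=0, sum2=0
  after byte 2 (246): sum1=246, sum2=246
  after byte 3 (78): sum1=69, sum2=60
  after byte 4 (235): sum1=49, sum2=109
  after byte 5 (35): sum1=84, sum2=193
Checksum = sum2·256 + sum1 = 193·256 + 84 = 49492 = 0xC154.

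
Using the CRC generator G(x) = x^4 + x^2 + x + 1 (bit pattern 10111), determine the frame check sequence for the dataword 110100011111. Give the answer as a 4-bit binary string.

Append 4 zeros: 1101000111110000. Divide by 10111 (XOR where the leading bit is 1):
  pos 0: 11010 XOR 10111 = 01101
  pos 1: 11010 XOR 10111 = 01101
  pos 2: 11010 XOR 10111 = 01101
  pos 3: 11011 XOR 10111 = 01100
  pos 4: 11001 XOR 10111 = 01110
  pos 5: 11101 XOR 10111 = 01010
  pos 6: 10101 XOR 10111 = 00010
  pos 9: 10100 XOR 10111 = 00011
Remainder (last 4 bits) = 1100. This is the CRC / FCS.

1100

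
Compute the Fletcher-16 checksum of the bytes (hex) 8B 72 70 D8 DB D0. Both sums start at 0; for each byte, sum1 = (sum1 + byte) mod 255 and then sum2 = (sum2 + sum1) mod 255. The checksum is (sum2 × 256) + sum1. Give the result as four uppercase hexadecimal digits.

Running sums (mod 255):
  after byte 0 (8B): sum1=139, sum2=139
  after byte 1 (72): sum1=253, sum2=137
  after byte 2 (70): sum1=110, sum2=247
  after byte 3 (D8): sum1=71, sum2=63
  after byte 4 (DB): sum1=35, sum2=98
  after byte 5 (D0): sum1=243, sum2=86
Checksum = sum2·256 + sum1 = 86·256 + 243 = 22259 = 0x56F3.

56F3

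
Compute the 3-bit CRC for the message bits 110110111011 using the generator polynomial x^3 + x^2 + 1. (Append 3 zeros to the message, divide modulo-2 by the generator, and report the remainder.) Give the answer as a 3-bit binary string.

Append 3 zeros: 110110111011000. Divide by 1101 (XOR where the leading bit is 1):
  pos 0: 1101 XOR 1101 = 0000
  pos 4: 1011 XOR 1101 = 0110
  pos 5: 1101 XOR 1101 = 0000
  pos 10: 1100 XOR 1101 = 0001
Remainder (last 3 bits) = 010. This is the CRC / FCS.

010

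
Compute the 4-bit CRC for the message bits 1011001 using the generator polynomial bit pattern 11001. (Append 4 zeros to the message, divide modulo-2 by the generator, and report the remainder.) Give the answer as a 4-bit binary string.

Append 4 zeros: 10110010000. Divide by 11001 (XOR where the leading bit is 1):
  pos 0: 10110 XOR 11001 = 01111
  pos 1: 11110 XOR 11001 = 00111
  pos 3: 11110 XOR 11001 = 00111
  pos 5: 11100 XOR 11001 = 00101
Remainder (last 4 bits) = 1010. This is the CRC / FCS.

1010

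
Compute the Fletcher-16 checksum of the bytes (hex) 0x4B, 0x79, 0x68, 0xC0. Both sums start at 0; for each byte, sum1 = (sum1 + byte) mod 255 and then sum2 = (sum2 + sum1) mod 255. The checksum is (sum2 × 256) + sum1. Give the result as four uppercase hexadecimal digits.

2BED

Running sums (mod 255):
  after byte 0 (0x4B): sum1=75, sum2=75
  after byte 1 (0x79): sum1=196, sum2=16
  after byte 2 (0x68): sum1=45, sum2=61
  after byte 3 (0xC0): sum1=237, sum2=43
Checksum = sum2·256 + sum1 = 43·256 + 237 = 11245 = 0x2BED.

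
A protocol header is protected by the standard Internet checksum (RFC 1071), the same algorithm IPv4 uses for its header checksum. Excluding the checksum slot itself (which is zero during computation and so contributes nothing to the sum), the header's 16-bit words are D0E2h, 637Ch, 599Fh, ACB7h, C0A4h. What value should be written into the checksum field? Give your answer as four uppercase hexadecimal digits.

One's-complement addition (fold any carry out of bit 15 back into bit 0):
  0xD0E2 + 0x637C = 0x1345E → wrap carry → 0x345F
  0x345F + 0x599F = 0x08DFE
  0x8DFE + 0xACB7 = 0x13AB5 → wrap carry → 0x3AB6
  0x3AB6 + 0xC0A4 = 0x0FB5A
One's-complement sum = 0xFB5A.
Checksum = ~0xFB5A & 0xFFFF = 0x04A5.

04A5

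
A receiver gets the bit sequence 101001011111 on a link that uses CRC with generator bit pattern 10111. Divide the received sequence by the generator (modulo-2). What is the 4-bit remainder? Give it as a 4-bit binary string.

0000

Modulo-2 division of 101001011111 by 10111:
  pos 0: 10100 XOR 10111 = 00011
  pos 3: 11101 XOR 10111 = 01010
  pos 4: 10101 XOR 10111 = 00010
  pos 7: 10111 XOR 10111 = 00000
Remainder = 0000 (zero — the frame passes the CRC check).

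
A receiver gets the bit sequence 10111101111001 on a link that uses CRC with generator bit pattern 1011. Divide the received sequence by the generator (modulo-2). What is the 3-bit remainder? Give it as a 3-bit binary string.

Modulo-2 division of 10111101111001 by 1011:
  pos 0: 1011 XOR 1011 = 0000
  pos 4: 1101 XOR 1011 = 0110
  pos 5: 1101 XOR 1011 = 0110
  pos 6: 1101 XOR 1011 = 0110
  pos 7: 1101 XOR 1011 = 0110
  pos 8: 1100 XOR 1011 = 0111
  pos 9: 1110 XOR 1011 = 0101
  pos 10: 1011 XOR 1011 = 0000
Remainder = 000 (zero — the frame passes the CRC check).

000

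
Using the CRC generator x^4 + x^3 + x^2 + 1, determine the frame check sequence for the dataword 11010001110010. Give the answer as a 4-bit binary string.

0100

Append 4 zeros: 110100011100100000. Divide by 11101 (XOR where the leading bit is 1):
  pos 0: 11010 XOR 11101 = 00111
  pos 2: 11100 XOR 11101 = 00001
  pos 6: 11110 XOR 11101 = 00011
  pos 9: 11010 XOR 11101 = 00111
  pos 11: 11100 XOR 11101 = 00001
Remainder (last 4 bits) = 0100. This is the CRC / FCS.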